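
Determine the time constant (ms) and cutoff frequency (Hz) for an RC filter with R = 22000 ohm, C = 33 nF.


Time constant: tau = R * C.
tau = 22000 * 3.30e-08 = 0.000726 s
tau = 0.726 ms
Cutoff frequency: fc = 1 / (2*pi*R*C).
fc = 1 / (2*pi*0.000726) = 219.22 Hz

tau = 0.726 ms, fc = 219.22 Hz


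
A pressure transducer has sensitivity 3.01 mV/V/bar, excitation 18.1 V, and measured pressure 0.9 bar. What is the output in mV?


Output = sensitivity * Vex * P.
Vout = 3.01 * 18.1 * 0.9
Vout = 54.481 * 0.9
Vout = 49.03 mV

49.03 mV


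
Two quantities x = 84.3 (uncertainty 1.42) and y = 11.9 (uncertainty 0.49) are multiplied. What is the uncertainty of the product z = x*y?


For a product z = x*y, the relative uncertainty is:
uz/z = sqrt((ux/x)^2 + (uy/y)^2)
Relative uncertainties: ux/x = 1.42/84.3 = 0.016845
uy/y = 0.49/11.9 = 0.041176
z = 84.3 * 11.9 = 1003.2
uz = 1003.2 * sqrt(0.016845^2 + 0.041176^2) = 44.63

44.63


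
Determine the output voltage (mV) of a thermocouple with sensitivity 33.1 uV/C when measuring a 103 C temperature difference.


The thermocouple output V = sensitivity * dT.
V = 33.1 uV/C * 103 C
V = 3409.3 uV
V = 3.409 mV

3.409 mV


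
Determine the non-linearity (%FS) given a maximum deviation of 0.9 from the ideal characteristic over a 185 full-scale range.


Linearity error = (max deviation / full scale) * 100%.
Linearity = (0.9 / 185) * 100
Linearity = 0.486 %FS

0.486 %FS


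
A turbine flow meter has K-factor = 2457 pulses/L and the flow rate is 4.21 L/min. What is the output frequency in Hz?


Frequency = K * Q / 60 (converting L/min to L/s).
f = 2457 * 4.21 / 60
f = 10343.97 / 60
f = 172.4 Hz

172.4 Hz


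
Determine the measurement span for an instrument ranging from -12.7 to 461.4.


Span = upper range - lower range.
Span = 461.4 - (-12.7)
Span = 474.1

474.1


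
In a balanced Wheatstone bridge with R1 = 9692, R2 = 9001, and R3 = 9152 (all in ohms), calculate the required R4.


At balance: R1*R4 = R2*R3, so R4 = R2*R3/R1.
R4 = 9001 * 9152 / 9692
R4 = 82377152 / 9692
R4 = 8499.5 ohm

8499.5 ohm


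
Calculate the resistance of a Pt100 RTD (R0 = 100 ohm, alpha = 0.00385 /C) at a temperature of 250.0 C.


The RTD equation: Rt = R0 * (1 + alpha * T).
Rt = 100 * (1 + 0.00385 * 250.0)
Rt = 100 * (1 + 0.9625)
Rt = 100 * 1.9625
Rt = 196.25 ohm

196.25 ohm


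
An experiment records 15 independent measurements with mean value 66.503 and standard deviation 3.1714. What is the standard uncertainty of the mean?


The standard uncertainty for Type A evaluation is u = s / sqrt(n).
u = 3.1714 / sqrt(15)
u = 3.1714 / 3.873
u = 0.8189

0.8189


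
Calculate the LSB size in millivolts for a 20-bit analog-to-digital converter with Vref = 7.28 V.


The resolution (LSB) of an ADC is Vref / 2^n.
LSB = 7.28 / 2^20
LSB = 7.28 / 1048576
LSB = 6.94e-06 V = 0.00694275 mV

0.00694275 mV


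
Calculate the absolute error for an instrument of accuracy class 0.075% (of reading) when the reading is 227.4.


Absolute error = (accuracy% / 100) * reading.
Error = (0.075 / 100) * 227.4
Error = 0.00075 * 227.4
Error = 0.1706

0.1706


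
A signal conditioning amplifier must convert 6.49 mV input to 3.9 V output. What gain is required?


Gain = Vout / Vin (converting to same units).
G = 3.9 V / 6.49 mV
G = 3900.0 mV / 6.49 mV
G = 600.92

600.92


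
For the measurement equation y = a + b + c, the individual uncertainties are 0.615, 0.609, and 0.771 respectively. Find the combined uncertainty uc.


For a sum of independent quantities, uc = sqrt(u1^2 + u2^2 + u3^2).
uc = sqrt(0.615^2 + 0.609^2 + 0.771^2)
uc = sqrt(0.378225 + 0.370881 + 0.594441)
uc = 1.1591

1.1591


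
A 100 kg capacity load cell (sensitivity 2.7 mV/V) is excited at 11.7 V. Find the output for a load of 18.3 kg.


Vout = rated_output * Vex * (load / capacity).
Vout = 2.7 * 11.7 * (18.3 / 100)
Vout = 2.7 * 11.7 * 0.183
Vout = 5.781 mV

5.781 mV


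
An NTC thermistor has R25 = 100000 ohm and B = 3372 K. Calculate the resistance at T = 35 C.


NTC thermistor equation: Rt = R25 * exp(B * (1/T - 1/T25)).
T in Kelvin: 308.15 K, T25 = 298.15 K
1/T - 1/T25 = 1/308.15 - 1/298.15 = -0.00010884
B * (1/T - 1/T25) = 3372 * -0.00010884 = -0.367
Rt = 100000 * exp(-0.367) = 69279.5 ohm

69279.5 ohm


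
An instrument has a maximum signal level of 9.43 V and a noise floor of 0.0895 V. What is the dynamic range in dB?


Dynamic range = 20 * log10(Vmax / Vnoise).
DR = 20 * log10(9.43 / 0.0895)
DR = 20 * log10(105.36)
DR = 40.45 dB

40.45 dB


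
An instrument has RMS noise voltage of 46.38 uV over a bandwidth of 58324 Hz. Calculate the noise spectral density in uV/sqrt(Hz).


Noise spectral density = Vrms / sqrt(BW).
NSD = 46.38 / sqrt(58324)
NSD = 46.38 / 241.5036
NSD = 0.192 uV/sqrt(Hz)

0.192 uV/sqrt(Hz)


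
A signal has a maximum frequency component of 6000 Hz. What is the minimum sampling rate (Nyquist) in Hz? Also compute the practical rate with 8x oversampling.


By Nyquist theorem, fs_min = 2 * fmax.
fs_min = 2 * 6000 = 12000 Hz
Practical rate = 8 * fs_min = 8 * 12000 = 96000 Hz

fs_min = 12000 Hz, fs_practical = 96000 Hz


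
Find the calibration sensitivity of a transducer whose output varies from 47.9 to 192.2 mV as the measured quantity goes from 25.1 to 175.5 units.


Sensitivity = (y2 - y1) / (x2 - x1).
S = (192.2 - 47.9) / (175.5 - 25.1)
S = 144.3 / 150.4
S = 0.9594 mV/unit

0.9594 mV/unit


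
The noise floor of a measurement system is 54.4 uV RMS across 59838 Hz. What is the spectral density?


Noise spectral density = Vrms / sqrt(BW).
NSD = 54.4 / sqrt(59838)
NSD = 54.4 / 244.6181
NSD = 0.2224 uV/sqrt(Hz)

0.2224 uV/sqrt(Hz)


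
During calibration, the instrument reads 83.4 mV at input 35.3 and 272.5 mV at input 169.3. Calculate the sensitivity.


Sensitivity = (y2 - y1) / (x2 - x1).
S = (272.5 - 83.4) / (169.3 - 35.3)
S = 189.1 / 134.0
S = 1.4112 mV/unit

1.4112 mV/unit


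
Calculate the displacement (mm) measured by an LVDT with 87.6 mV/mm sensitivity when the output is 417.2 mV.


Displacement = Vout / sensitivity.
d = 417.2 / 87.6
d = 4.763 mm

4.763 mm


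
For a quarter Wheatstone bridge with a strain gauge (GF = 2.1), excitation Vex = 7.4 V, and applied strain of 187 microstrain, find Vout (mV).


Quarter bridge output: Vout = (GF * epsilon * Vex) / 4.
Vout = (2.1 * 187e-6 * 7.4) / 4
Vout = 0.00290598 / 4 V
Vout = 0.00072649 V = 0.7265 mV

0.7265 mV


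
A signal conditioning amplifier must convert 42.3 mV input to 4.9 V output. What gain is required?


Gain = Vout / Vin (converting to same units).
G = 4.9 V / 42.3 mV
G = 4900.0 mV / 42.3 mV
G = 115.84

115.84


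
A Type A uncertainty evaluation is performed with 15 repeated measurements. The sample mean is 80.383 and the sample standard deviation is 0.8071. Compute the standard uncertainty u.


The standard uncertainty for Type A evaluation is u = s / sqrt(n).
u = 0.8071 / sqrt(15)
u = 0.8071 / 3.873
u = 0.2084

0.2084


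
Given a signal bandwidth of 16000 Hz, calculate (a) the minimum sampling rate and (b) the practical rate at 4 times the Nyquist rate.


By Nyquist theorem, fs_min = 2 * fmax.
fs_min = 2 * 16000 = 32000 Hz
Practical rate = 4 * fs_min = 4 * 32000 = 128000 Hz

fs_min = 32000 Hz, fs_practical = 128000 Hz


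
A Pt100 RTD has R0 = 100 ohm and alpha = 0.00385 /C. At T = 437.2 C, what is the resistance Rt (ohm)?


The RTD equation: Rt = R0 * (1 + alpha * T).
Rt = 100 * (1 + 0.00385 * 437.2)
Rt = 100 * (1 + 1.68322)
Rt = 100 * 2.68322
Rt = 268.322 ohm

268.322 ohm


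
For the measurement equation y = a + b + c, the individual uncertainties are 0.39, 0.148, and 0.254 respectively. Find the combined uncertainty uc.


For a sum of independent quantities, uc = sqrt(u1^2 + u2^2 + u3^2).
uc = sqrt(0.39^2 + 0.148^2 + 0.254^2)
uc = sqrt(0.1521 + 0.021904 + 0.064516)
uc = 0.4884

0.4884


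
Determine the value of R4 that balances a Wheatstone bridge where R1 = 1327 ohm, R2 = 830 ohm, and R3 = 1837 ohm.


At balance: R1*R4 = R2*R3, so R4 = R2*R3/R1.
R4 = 830 * 1837 / 1327
R4 = 1524710 / 1327
R4 = 1148.99 ohm

1148.99 ohm


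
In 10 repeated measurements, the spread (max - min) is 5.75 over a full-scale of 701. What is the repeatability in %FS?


Repeatability = (spread / full scale) * 100%.
R = (5.75 / 701) * 100
R = 0.82 %FS

0.82 %FS


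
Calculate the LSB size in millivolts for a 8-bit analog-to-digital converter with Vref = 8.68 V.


The resolution (LSB) of an ADC is Vref / 2^n.
LSB = 8.68 / 2^8
LSB = 8.68 / 256
LSB = 0.03390625 V = 33.90625 mV

33.90625 mV


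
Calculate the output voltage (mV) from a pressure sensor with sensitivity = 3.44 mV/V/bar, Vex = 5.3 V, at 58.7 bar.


Output = sensitivity * Vex * P.
Vout = 3.44 * 5.3 * 58.7
Vout = 18.232 * 58.7
Vout = 1070.22 mV

1070.22 mV


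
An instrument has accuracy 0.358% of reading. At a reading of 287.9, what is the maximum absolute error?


Absolute error = (accuracy% / 100) * reading.
Error = (0.358 / 100) * 287.9
Error = 0.00358 * 287.9
Error = 1.0307

1.0307


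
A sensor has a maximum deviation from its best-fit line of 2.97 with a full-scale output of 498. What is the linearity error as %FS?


Linearity error = (max deviation / full scale) * 100%.
Linearity = (2.97 / 498) * 100
Linearity = 0.596 %FS

0.596 %FS


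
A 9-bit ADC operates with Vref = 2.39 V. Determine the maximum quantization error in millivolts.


The maximum quantization error is +/- LSB/2.
LSB = Vref / 2^n = 2.39 / 512 = 0.00466797 V
Max error = LSB / 2 = 0.00466797 / 2 = 0.00233398 V
Max error = 2.334 mV

2.334 mV


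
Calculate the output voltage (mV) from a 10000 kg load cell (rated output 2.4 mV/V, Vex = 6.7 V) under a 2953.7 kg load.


Vout = rated_output * Vex * (load / capacity).
Vout = 2.4 * 6.7 * (2953.7 / 10000)
Vout = 2.4 * 6.7 * 0.29537
Vout = 4.75 mV

4.75 mV


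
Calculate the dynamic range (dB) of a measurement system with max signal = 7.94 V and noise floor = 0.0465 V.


Dynamic range = 20 * log10(Vmax / Vnoise).
DR = 20 * log10(7.94 / 0.0465)
DR = 20 * log10(170.75)
DR = 44.65 dB

44.65 dB


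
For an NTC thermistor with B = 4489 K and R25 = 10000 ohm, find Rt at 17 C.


NTC thermistor equation: Rt = R25 * exp(B * (1/T - 1/T25)).
T in Kelvin: 290.15 K, T25 = 298.15 K
1/T - 1/T25 = 1/290.15 - 1/298.15 = 9.248e-05
B * (1/T - 1/T25) = 4489 * 9.248e-05 = 0.4151
Rt = 10000 * exp(0.4151) = 15145.6 ohm

15145.6 ohm


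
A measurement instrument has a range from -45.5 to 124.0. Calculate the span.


Span = upper range - lower range.
Span = 124.0 - (-45.5)
Span = 169.5

169.5


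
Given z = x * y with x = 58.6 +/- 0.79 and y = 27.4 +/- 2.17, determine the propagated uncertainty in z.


For a product z = x*y, the relative uncertainty is:
uz/z = sqrt((ux/x)^2 + (uy/y)^2)
Relative uncertainties: ux/x = 0.79/58.6 = 0.013481
uy/y = 2.17/27.4 = 0.079197
z = 58.6 * 27.4 = 1605.6
uz = 1605.6 * sqrt(0.013481^2 + 0.079197^2) = 128.991

128.991


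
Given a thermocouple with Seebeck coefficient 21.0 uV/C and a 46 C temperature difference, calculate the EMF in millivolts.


The thermocouple output V = sensitivity * dT.
V = 21.0 uV/C * 46 C
V = 966.0 uV
V = 0.966 mV

0.966 mV


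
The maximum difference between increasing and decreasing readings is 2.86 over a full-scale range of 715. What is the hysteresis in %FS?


Hysteresis = (max difference / full scale) * 100%.
H = (2.86 / 715) * 100
H = 0.4 %FS

0.4 %FS


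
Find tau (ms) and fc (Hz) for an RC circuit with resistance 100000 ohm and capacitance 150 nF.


Time constant: tau = R * C.
tau = 100000 * 1.50e-07 = 0.015 s
tau = 15.0 ms
Cutoff frequency: fc = 1 / (2*pi*R*C).
fc = 1 / (2*pi*0.015) = 10.61 Hz

tau = 15.0 ms, fc = 10.61 Hz


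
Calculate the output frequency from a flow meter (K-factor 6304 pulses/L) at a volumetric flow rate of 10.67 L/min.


Frequency = K * Q / 60 (converting L/min to L/s).
f = 6304 * 10.67 / 60
f = 67263.68 / 60
f = 1121.06 Hz

1121.06 Hz


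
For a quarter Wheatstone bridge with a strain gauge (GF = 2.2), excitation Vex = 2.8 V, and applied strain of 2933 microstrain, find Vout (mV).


Quarter bridge output: Vout = (GF * epsilon * Vex) / 4.
Vout = (2.2 * 2933e-6 * 2.8) / 4
Vout = 0.01806728 / 4 V
Vout = 0.00451682 V = 4.5168 mV

4.5168 mV


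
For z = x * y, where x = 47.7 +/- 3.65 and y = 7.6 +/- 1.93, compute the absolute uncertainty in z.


For a product z = x*y, the relative uncertainty is:
uz/z = sqrt((ux/x)^2 + (uy/y)^2)
Relative uncertainties: ux/x = 3.65/47.7 = 0.07652
uy/y = 1.93/7.6 = 0.253947
z = 47.7 * 7.6 = 362.5
uz = 362.5 * sqrt(0.07652^2 + 0.253947^2) = 96.15

96.15


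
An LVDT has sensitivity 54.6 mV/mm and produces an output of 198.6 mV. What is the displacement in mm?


Displacement = Vout / sensitivity.
d = 198.6 / 54.6
d = 3.637 mm

3.637 mm


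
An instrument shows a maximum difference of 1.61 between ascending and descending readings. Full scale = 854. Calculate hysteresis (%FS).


Hysteresis = (max difference / full scale) * 100%.
H = (1.61 / 854) * 100
H = 0.189 %FS

0.189 %FS


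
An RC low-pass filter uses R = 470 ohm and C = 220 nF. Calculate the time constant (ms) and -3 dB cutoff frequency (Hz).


Time constant: tau = R * C.
tau = 470 * 2.20e-07 = 0.0001034 s
tau = 0.1034 ms
Cutoff frequency: fc = 1 / (2*pi*R*C).
fc = 1 / (2*pi*0.0001034) = 1539.22 Hz

tau = 0.1034 ms, fc = 1539.22 Hz


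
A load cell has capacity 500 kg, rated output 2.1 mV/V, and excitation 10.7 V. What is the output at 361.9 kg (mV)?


Vout = rated_output * Vex * (load / capacity).
Vout = 2.1 * 10.7 * (361.9 / 500)
Vout = 2.1 * 10.7 * 0.7238
Vout = 16.264 mV

16.264 mV


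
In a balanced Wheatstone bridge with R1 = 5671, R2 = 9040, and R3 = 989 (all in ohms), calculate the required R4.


At balance: R1*R4 = R2*R3, so R4 = R2*R3/R1.
R4 = 9040 * 989 / 5671
R4 = 8940560 / 5671
R4 = 1576.54 ohm

1576.54 ohm


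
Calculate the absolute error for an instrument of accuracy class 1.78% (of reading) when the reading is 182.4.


Absolute error = (accuracy% / 100) * reading.
Error = (1.78 / 100) * 182.4
Error = 0.0178 * 182.4
Error = 3.2467

3.2467


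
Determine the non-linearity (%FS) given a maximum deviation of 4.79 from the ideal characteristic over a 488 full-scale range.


Linearity error = (max deviation / full scale) * 100%.
Linearity = (4.79 / 488) * 100
Linearity = 0.982 %FS

0.982 %FS


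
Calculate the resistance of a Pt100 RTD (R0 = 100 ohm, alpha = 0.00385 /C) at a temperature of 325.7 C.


The RTD equation: Rt = R0 * (1 + alpha * T).
Rt = 100 * (1 + 0.00385 * 325.7)
Rt = 100 * (1 + 1.253945)
Rt = 100 * 2.253945
Rt = 225.394 ohm

225.394 ohm


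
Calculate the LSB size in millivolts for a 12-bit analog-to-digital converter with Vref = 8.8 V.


The resolution (LSB) of an ADC is Vref / 2^n.
LSB = 8.8 / 2^12
LSB = 8.8 / 4096
LSB = 0.00214844 V = 2.1484375 mV

2.1484375 mV


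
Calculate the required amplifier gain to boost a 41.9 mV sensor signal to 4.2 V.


Gain = Vout / Vin (converting to same units).
G = 4.2 V / 41.9 mV
G = 4200.0 mV / 41.9 mV
G = 100.24

100.24


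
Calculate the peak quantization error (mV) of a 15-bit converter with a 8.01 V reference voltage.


The maximum quantization error is +/- LSB/2.
LSB = Vref / 2^n = 8.01 / 32768 = 0.00024445 V
Max error = LSB / 2 = 0.00024445 / 2 = 0.00012222 V
Max error = 0.1222 mV

0.1222 mV


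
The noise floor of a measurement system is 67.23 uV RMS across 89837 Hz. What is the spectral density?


Noise spectral density = Vrms / sqrt(BW).
NSD = 67.23 / sqrt(89837)
NSD = 67.23 / 299.7282
NSD = 0.2243 uV/sqrt(Hz)

0.2243 uV/sqrt(Hz)


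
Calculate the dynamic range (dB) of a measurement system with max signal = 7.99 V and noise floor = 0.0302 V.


Dynamic range = 20 * log10(Vmax / Vnoise).
DR = 20 * log10(7.99 / 0.0302)
DR = 20 * log10(264.57)
DR = 48.45 dB

48.45 dB


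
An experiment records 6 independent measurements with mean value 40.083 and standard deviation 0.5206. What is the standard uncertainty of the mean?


The standard uncertainty for Type A evaluation is u = s / sqrt(n).
u = 0.5206 / sqrt(6)
u = 0.5206 / 2.4495
u = 0.2125

0.2125


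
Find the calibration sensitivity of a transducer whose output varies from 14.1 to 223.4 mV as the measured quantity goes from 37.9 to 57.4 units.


Sensitivity = (y2 - y1) / (x2 - x1).
S = (223.4 - 14.1) / (57.4 - 37.9)
S = 209.3 / 19.5
S = 10.7333 mV/unit

10.7333 mV/unit


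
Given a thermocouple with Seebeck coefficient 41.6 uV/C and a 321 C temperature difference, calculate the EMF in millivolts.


The thermocouple output V = sensitivity * dT.
V = 41.6 uV/C * 321 C
V = 13353.6 uV
V = 13.354 mV

13.354 mV


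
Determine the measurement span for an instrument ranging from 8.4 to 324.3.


Span = upper range - lower range.
Span = 324.3 - (8.4)
Span = 315.9

315.9


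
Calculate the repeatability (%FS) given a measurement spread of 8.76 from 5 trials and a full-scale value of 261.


Repeatability = (spread / full scale) * 100%.
R = (8.76 / 261) * 100
R = 3.356 %FS

3.356 %FS


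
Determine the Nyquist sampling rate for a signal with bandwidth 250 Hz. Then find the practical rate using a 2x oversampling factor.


By Nyquist theorem, fs_min = 2 * fmax.
fs_min = 2 * 250 = 500 Hz
Practical rate = 2 * fs_min = 2 * 500 = 1000 Hz

fs_min = 500 Hz, fs_practical = 1000 Hz


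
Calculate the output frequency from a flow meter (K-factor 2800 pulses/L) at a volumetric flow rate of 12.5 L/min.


Frequency = K * Q / 60 (converting L/min to L/s).
f = 2800 * 12.5 / 60
f = 35000.0 / 60
f = 583.33 Hz

583.33 Hz


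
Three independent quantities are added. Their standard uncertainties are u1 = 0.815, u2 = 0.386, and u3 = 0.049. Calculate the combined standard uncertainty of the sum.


For a sum of independent quantities, uc = sqrt(u1^2 + u2^2 + u3^2).
uc = sqrt(0.815^2 + 0.386^2 + 0.049^2)
uc = sqrt(0.664225 + 0.148996 + 0.002401)
uc = 0.9031

0.9031


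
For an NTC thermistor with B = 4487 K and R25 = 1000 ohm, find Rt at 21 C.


NTC thermistor equation: Rt = R25 * exp(B * (1/T - 1/T25)).
T in Kelvin: 294.15 K, T25 = 298.15 K
1/T - 1/T25 = 1/294.15 - 1/298.15 = 4.561e-05
B * (1/T - 1/T25) = 4487 * 4.561e-05 = 0.2047
Rt = 1000 * exp(0.2047) = 1227.1 ohm

1227.1 ohm


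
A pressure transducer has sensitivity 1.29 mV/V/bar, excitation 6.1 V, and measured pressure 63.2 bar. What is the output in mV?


Output = sensitivity * Vex * P.
Vout = 1.29 * 6.1 * 63.2
Vout = 7.869 * 63.2
Vout = 497.32 mV

497.32 mV


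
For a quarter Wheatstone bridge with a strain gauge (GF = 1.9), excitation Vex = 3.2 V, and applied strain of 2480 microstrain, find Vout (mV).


Quarter bridge output: Vout = (GF * epsilon * Vex) / 4.
Vout = (1.9 * 2480e-6 * 3.2) / 4
Vout = 0.0150784 / 4 V
Vout = 0.0037696 V = 3.7696 mV

3.7696 mV


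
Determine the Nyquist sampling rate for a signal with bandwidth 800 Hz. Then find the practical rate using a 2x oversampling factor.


By Nyquist theorem, fs_min = 2 * fmax.
fs_min = 2 * 800 = 1600 Hz
Practical rate = 2 * fs_min = 2 * 1600 = 3200 Hz

fs_min = 1600 Hz, fs_practical = 3200 Hz


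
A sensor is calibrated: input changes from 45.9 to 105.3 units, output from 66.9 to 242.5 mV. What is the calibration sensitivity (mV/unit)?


Sensitivity = (y2 - y1) / (x2 - x1).
S = (242.5 - 66.9) / (105.3 - 45.9)
S = 175.6 / 59.4
S = 2.9562 mV/unit

2.9562 mV/unit


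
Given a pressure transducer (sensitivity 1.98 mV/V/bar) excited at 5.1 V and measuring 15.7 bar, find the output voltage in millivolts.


Output = sensitivity * Vex * P.
Vout = 1.98 * 5.1 * 15.7
Vout = 10.098 * 15.7
Vout = 158.54 mV

158.54 mV


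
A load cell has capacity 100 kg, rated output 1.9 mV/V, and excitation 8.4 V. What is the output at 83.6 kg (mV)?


Vout = rated_output * Vex * (load / capacity).
Vout = 1.9 * 8.4 * (83.6 / 100)
Vout = 1.9 * 8.4 * 0.836
Vout = 13.343 mV

13.343 mV


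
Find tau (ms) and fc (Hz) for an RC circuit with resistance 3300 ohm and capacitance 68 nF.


Time constant: tau = R * C.
tau = 3300 * 6.80e-08 = 0.0002244 s
tau = 0.2244 ms
Cutoff frequency: fc = 1 / (2*pi*R*C).
fc = 1 / (2*pi*0.0002244) = 709.25 Hz

tau = 0.2244 ms, fc = 709.25 Hz


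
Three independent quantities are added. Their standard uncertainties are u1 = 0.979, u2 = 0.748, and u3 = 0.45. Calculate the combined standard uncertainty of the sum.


For a sum of independent quantities, uc = sqrt(u1^2 + u2^2 + u3^2).
uc = sqrt(0.979^2 + 0.748^2 + 0.45^2)
uc = sqrt(0.958441 + 0.559504 + 0.2025)
uc = 1.3117

1.3117


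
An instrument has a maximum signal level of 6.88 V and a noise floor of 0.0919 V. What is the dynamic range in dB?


Dynamic range = 20 * log10(Vmax / Vnoise).
DR = 20 * log10(6.88 / 0.0919)
DR = 20 * log10(74.86)
DR = 37.49 dB

37.49 dB


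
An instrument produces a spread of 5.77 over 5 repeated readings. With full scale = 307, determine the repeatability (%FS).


Repeatability = (spread / full scale) * 100%.
R = (5.77 / 307) * 100
R = 1.879 %FS

1.879 %FS


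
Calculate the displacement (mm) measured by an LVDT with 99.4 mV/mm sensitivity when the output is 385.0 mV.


Displacement = Vout / sensitivity.
d = 385.0 / 99.4
d = 3.873 mm

3.873 mm


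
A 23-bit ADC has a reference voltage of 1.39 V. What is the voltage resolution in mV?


The resolution (LSB) of an ADC is Vref / 2^n.
LSB = 1.39 / 2^23
LSB = 1.39 / 8388608
LSB = 1.7e-07 V = 0.0001657 mV

0.0001657 mV


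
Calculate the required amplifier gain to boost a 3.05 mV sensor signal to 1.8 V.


Gain = Vout / Vin (converting to same units).
G = 1.8 V / 3.05 mV
G = 1800.0 mV / 3.05 mV
G = 590.16

590.16


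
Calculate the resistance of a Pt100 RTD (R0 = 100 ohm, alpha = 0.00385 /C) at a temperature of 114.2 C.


The RTD equation: Rt = R0 * (1 + alpha * T).
Rt = 100 * (1 + 0.00385 * 114.2)
Rt = 100 * (1 + 0.43967)
Rt = 100 * 1.43967
Rt = 143.967 ohm

143.967 ohm


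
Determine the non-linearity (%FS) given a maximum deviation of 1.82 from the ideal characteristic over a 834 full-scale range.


Linearity error = (max deviation / full scale) * 100%.
Linearity = (1.82 / 834) * 100
Linearity = 0.218 %FS

0.218 %FS


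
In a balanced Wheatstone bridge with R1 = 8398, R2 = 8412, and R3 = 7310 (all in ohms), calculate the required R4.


At balance: R1*R4 = R2*R3, so R4 = R2*R3/R1.
R4 = 8412 * 7310 / 8398
R4 = 61491720 / 8398
R4 = 7322.19 ohm

7322.19 ohm


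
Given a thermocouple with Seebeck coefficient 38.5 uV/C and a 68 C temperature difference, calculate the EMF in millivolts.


The thermocouple output V = sensitivity * dT.
V = 38.5 uV/C * 68 C
V = 2618.0 uV
V = 2.618 mV

2.618 mV


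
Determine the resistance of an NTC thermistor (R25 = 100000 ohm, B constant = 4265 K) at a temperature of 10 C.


NTC thermistor equation: Rt = R25 * exp(B * (1/T - 1/T25)).
T in Kelvin: 283.15 K, T25 = 298.15 K
1/T - 1/T25 = 1/283.15 - 1/298.15 = 0.00017768
B * (1/T - 1/T25) = 4265 * 0.00017768 = 0.7578
Rt = 100000 * exp(0.7578) = 213359.3 ohm

213359.3 ohm


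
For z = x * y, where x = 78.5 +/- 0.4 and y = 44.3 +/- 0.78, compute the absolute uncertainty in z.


For a product z = x*y, the relative uncertainty is:
uz/z = sqrt((ux/x)^2 + (uy/y)^2)
Relative uncertainties: ux/x = 0.4/78.5 = 0.005096
uy/y = 0.78/44.3 = 0.017607
z = 78.5 * 44.3 = 3477.5
uz = 3477.5 * sqrt(0.005096^2 + 0.017607^2) = 63.743

63.743


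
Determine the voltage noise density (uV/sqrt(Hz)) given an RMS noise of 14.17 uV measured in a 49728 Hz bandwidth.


Noise spectral density = Vrms / sqrt(BW).
NSD = 14.17 / sqrt(49728)
NSD = 14.17 / 222.9978
NSD = 0.0635 uV/sqrt(Hz)

0.0635 uV/sqrt(Hz)


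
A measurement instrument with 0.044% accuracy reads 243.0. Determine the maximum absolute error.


Absolute error = (accuracy% / 100) * reading.
Error = (0.044 / 100) * 243.0
Error = 0.00044 * 243.0
Error = 0.1069

0.1069


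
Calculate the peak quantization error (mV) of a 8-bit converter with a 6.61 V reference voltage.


The maximum quantization error is +/- LSB/2.
LSB = Vref / 2^n = 6.61 / 256 = 0.02582031 V
Max error = LSB / 2 = 0.02582031 / 2 = 0.01291016 V
Max error = 12.9102 mV

12.9102 mV


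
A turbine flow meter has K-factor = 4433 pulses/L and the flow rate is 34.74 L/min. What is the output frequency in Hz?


Frequency = K * Q / 60 (converting L/min to L/s).
f = 4433 * 34.74 / 60
f = 154002.42 / 60
f = 2566.71 Hz

2566.71 Hz


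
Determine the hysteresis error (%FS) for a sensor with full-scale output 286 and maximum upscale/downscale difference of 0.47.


Hysteresis = (max difference / full scale) * 100%.
H = (0.47 / 286) * 100
H = 0.164 %FS

0.164 %FS


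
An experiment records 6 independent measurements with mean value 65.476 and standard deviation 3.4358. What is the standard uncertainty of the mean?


The standard uncertainty for Type A evaluation is u = s / sqrt(n).
u = 3.4358 / sqrt(6)
u = 3.4358 / 2.4495
u = 1.4027

1.4027


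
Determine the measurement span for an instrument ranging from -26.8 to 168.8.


Span = upper range - lower range.
Span = 168.8 - (-26.8)
Span = 195.6

195.6


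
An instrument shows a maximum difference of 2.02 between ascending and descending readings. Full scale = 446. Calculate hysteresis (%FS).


Hysteresis = (max difference / full scale) * 100%.
H = (2.02 / 446) * 100
H = 0.453 %FS

0.453 %FS


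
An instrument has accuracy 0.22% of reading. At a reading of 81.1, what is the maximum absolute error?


Absolute error = (accuracy% / 100) * reading.
Error = (0.22 / 100) * 81.1
Error = 0.0022 * 81.1
Error = 0.1784

0.1784


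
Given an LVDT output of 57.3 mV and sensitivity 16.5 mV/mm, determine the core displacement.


Displacement = Vout / sensitivity.
d = 57.3 / 16.5
d = 3.473 mm

3.473 mm


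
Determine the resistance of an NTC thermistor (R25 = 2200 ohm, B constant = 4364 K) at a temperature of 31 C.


NTC thermistor equation: Rt = R25 * exp(B * (1/T - 1/T25)).
T in Kelvin: 304.15 K, T25 = 298.15 K
1/T - 1/T25 = 1/304.15 - 1/298.15 = -6.617e-05
B * (1/T - 1/T25) = 4364 * -6.617e-05 = -0.2887
Rt = 2200 * exp(-0.2887) = 1648.2 ohm

1648.2 ohm


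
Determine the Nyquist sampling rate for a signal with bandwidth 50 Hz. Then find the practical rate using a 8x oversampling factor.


By Nyquist theorem, fs_min = 2 * fmax.
fs_min = 2 * 50 = 100 Hz
Practical rate = 8 * fs_min = 8 * 100 = 800 Hz

fs_min = 100 Hz, fs_practical = 800 Hz


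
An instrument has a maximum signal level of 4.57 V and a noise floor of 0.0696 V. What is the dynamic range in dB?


Dynamic range = 20 * log10(Vmax / Vnoise).
DR = 20 * log10(4.57 / 0.0696)
DR = 20 * log10(65.66)
DR = 36.35 dB

36.35 dB


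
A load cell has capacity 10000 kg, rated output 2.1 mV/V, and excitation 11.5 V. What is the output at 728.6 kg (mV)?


Vout = rated_output * Vex * (load / capacity).
Vout = 2.1 * 11.5 * (728.6 / 10000)
Vout = 2.1 * 11.5 * 0.07286
Vout = 1.76 mV

1.76 mV


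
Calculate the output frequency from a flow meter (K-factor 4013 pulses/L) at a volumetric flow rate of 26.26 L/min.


Frequency = K * Q / 60 (converting L/min to L/s).
f = 4013 * 26.26 / 60
f = 105381.38 / 60
f = 1756.36 Hz

1756.36 Hz


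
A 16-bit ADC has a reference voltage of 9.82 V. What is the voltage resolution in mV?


The resolution (LSB) of an ADC is Vref / 2^n.
LSB = 9.82 / 2^16
LSB = 9.82 / 65536
LSB = 0.00014984 V = 0.14984131 mV

0.14984131 mV


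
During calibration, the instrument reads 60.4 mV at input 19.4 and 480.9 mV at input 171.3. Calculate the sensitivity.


Sensitivity = (y2 - y1) / (x2 - x1).
S = (480.9 - 60.4) / (171.3 - 19.4)
S = 420.5 / 151.9
S = 2.7683 mV/unit

2.7683 mV/unit


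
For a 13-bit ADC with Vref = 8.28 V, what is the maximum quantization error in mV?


The maximum quantization error is +/- LSB/2.
LSB = Vref / 2^n = 8.28 / 8192 = 0.00101074 V
Max error = LSB / 2 = 0.00101074 / 2 = 0.00050537 V
Max error = 0.5054 mV

0.5054 mV


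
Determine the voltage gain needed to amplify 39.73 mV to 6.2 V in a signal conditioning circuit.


Gain = Vout / Vin (converting to same units).
G = 6.2 V / 39.73 mV
G = 6200.0 mV / 39.73 mV
G = 156.05

156.05


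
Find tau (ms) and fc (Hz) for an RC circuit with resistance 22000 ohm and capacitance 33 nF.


Time constant: tau = R * C.
tau = 22000 * 3.30e-08 = 0.000726 s
tau = 0.726 ms
Cutoff frequency: fc = 1 / (2*pi*R*C).
fc = 1 / (2*pi*0.000726) = 219.22 Hz

tau = 0.726 ms, fc = 219.22 Hz


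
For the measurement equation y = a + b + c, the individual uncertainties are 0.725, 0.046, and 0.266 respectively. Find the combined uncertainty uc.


For a sum of independent quantities, uc = sqrt(u1^2 + u2^2 + u3^2).
uc = sqrt(0.725^2 + 0.046^2 + 0.266^2)
uc = sqrt(0.525625 + 0.002116 + 0.070756)
uc = 0.7736

0.7736


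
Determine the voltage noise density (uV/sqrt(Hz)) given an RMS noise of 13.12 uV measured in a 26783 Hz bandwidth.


Noise spectral density = Vrms / sqrt(BW).
NSD = 13.12 / sqrt(26783)
NSD = 13.12 / 163.6551
NSD = 0.0802 uV/sqrt(Hz)

0.0802 uV/sqrt(Hz)


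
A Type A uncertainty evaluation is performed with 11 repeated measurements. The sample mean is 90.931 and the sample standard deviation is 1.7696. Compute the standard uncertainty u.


The standard uncertainty for Type A evaluation is u = s / sqrt(n).
u = 1.7696 / sqrt(11)
u = 1.7696 / 3.3166
u = 0.5336

0.5336


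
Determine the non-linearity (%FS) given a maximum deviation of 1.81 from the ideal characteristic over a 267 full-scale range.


Linearity error = (max deviation / full scale) * 100%.
Linearity = (1.81 / 267) * 100
Linearity = 0.678 %FS

0.678 %FS


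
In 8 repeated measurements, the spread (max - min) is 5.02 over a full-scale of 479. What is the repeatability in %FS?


Repeatability = (spread / full scale) * 100%.
R = (5.02 / 479) * 100
R = 1.048 %FS

1.048 %FS


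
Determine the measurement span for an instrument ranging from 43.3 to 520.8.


Span = upper range - lower range.
Span = 520.8 - (43.3)
Span = 477.5

477.5


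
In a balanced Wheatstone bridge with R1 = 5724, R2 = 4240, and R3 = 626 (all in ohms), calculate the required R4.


At balance: R1*R4 = R2*R3, so R4 = R2*R3/R1.
R4 = 4240 * 626 / 5724
R4 = 2654240 / 5724
R4 = 463.7 ohm

463.7 ohm


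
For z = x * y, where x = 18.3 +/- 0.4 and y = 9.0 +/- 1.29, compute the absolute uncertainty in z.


For a product z = x*y, the relative uncertainty is:
uz/z = sqrt((ux/x)^2 + (uy/y)^2)
Relative uncertainties: ux/x = 0.4/18.3 = 0.021858
uy/y = 1.29/9.0 = 0.143333
z = 18.3 * 9.0 = 164.7
uz = 164.7 * sqrt(0.021858^2 + 0.143333^2) = 23.88

23.88


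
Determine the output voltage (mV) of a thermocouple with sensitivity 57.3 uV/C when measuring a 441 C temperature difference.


The thermocouple output V = sensitivity * dT.
V = 57.3 uV/C * 441 C
V = 25269.3 uV
V = 25.269 mV

25.269 mV


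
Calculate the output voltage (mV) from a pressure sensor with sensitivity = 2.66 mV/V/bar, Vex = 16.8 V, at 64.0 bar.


Output = sensitivity * Vex * P.
Vout = 2.66 * 16.8 * 64.0
Vout = 44.688 * 64.0
Vout = 2860.03 mV

2860.03 mV


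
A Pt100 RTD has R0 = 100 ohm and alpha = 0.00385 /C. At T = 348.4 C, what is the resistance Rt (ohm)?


The RTD equation: Rt = R0 * (1 + alpha * T).
Rt = 100 * (1 + 0.00385 * 348.4)
Rt = 100 * (1 + 1.34134)
Rt = 100 * 2.34134
Rt = 234.134 ohm

234.134 ohm


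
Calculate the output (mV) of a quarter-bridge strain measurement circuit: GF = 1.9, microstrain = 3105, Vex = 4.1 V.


Quarter bridge output: Vout = (GF * epsilon * Vex) / 4.
Vout = (1.9 * 3105e-6 * 4.1) / 4
Vout = 0.02418795 / 4 V
Vout = 0.00604699 V = 6.047 mV

6.047 mV


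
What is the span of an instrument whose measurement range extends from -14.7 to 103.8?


Span = upper range - lower range.
Span = 103.8 - (-14.7)
Span = 118.5

118.5


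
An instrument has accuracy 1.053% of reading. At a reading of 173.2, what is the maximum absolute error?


Absolute error = (accuracy% / 100) * reading.
Error = (1.053 / 100) * 173.2
Error = 0.01053 * 173.2
Error = 1.8238

1.8238


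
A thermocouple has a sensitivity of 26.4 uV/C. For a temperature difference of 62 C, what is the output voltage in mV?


The thermocouple output V = sensitivity * dT.
V = 26.4 uV/C * 62 C
V = 1636.8 uV
V = 1.637 mV

1.637 mV


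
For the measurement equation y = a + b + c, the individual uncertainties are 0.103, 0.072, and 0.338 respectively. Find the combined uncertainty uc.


For a sum of independent quantities, uc = sqrt(u1^2 + u2^2 + u3^2).
uc = sqrt(0.103^2 + 0.072^2 + 0.338^2)
uc = sqrt(0.010609 + 0.005184 + 0.114244)
uc = 0.3606

0.3606


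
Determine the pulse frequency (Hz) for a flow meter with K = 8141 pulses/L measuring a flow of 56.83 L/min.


Frequency = K * Q / 60 (converting L/min to L/s).
f = 8141 * 56.83 / 60
f = 462653.03 / 60
f = 7710.88 Hz

7710.88 Hz


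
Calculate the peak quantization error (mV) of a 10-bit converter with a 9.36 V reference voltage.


The maximum quantization error is +/- LSB/2.
LSB = Vref / 2^n = 9.36 / 1024 = 0.00914062 V
Max error = LSB / 2 = 0.00914062 / 2 = 0.00457031 V
Max error = 4.5703 mV

4.5703 mV


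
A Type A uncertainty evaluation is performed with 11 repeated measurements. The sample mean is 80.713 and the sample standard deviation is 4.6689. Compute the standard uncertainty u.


The standard uncertainty for Type A evaluation is u = s / sqrt(n).
u = 4.6689 / sqrt(11)
u = 4.6689 / 3.3166
u = 1.4077

1.4077


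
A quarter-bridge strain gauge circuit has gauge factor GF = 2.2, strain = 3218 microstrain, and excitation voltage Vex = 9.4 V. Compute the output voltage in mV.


Quarter bridge output: Vout = (GF * epsilon * Vex) / 4.
Vout = (2.2 * 3218e-6 * 9.4) / 4
Vout = 0.06654824 / 4 V
Vout = 0.01663706 V = 16.6371 mV

16.6371 mV


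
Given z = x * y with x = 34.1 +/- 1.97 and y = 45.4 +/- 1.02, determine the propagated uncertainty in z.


For a product z = x*y, the relative uncertainty is:
uz/z = sqrt((ux/x)^2 + (uy/y)^2)
Relative uncertainties: ux/x = 1.97/34.1 = 0.057771
uy/y = 1.02/45.4 = 0.022467
z = 34.1 * 45.4 = 1548.1
uz = 1548.1 * sqrt(0.057771^2 + 0.022467^2) = 95.963

95.963


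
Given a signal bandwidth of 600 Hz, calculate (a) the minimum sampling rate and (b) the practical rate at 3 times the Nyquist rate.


By Nyquist theorem, fs_min = 2 * fmax.
fs_min = 2 * 600 = 1200 Hz
Practical rate = 3 * fs_min = 3 * 1200 = 3600 Hz

fs_min = 1200 Hz, fs_practical = 3600 Hz


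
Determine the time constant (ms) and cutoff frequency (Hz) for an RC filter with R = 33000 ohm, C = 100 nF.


Time constant: tau = R * C.
tau = 33000 * 1.00e-07 = 0.0033 s
tau = 3.3 ms
Cutoff frequency: fc = 1 / (2*pi*R*C).
fc = 1 / (2*pi*0.0033) = 48.23 Hz

tau = 3.3 ms, fc = 48.23 Hz


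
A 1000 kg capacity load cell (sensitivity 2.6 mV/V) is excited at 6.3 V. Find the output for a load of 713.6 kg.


Vout = rated_output * Vex * (load / capacity).
Vout = 2.6 * 6.3 * (713.6 / 1000)
Vout = 2.6 * 6.3 * 0.7136
Vout = 11.689 mV

11.689 mV


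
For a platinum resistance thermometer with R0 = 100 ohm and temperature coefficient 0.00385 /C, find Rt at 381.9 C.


The RTD equation: Rt = R0 * (1 + alpha * T).
Rt = 100 * (1 + 0.00385 * 381.9)
Rt = 100 * (1 + 1.470315)
Rt = 100 * 2.470315
Rt = 247.032 ohm

247.032 ohm


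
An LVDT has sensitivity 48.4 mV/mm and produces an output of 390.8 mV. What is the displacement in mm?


Displacement = Vout / sensitivity.
d = 390.8 / 48.4
d = 8.074 mm

8.074 mm


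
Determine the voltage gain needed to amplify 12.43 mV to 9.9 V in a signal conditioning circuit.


Gain = Vout / Vin (converting to same units).
G = 9.9 V / 12.43 mV
G = 9900.0 mV / 12.43 mV
G = 796.46

796.46


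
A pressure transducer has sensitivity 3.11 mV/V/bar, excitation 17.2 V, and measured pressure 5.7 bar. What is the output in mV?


Output = sensitivity * Vex * P.
Vout = 3.11 * 17.2 * 5.7
Vout = 53.492 * 5.7
Vout = 304.9 mV

304.9 mV


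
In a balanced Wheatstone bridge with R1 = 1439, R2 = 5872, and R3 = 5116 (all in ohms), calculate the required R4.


At balance: R1*R4 = R2*R3, so R4 = R2*R3/R1.
R4 = 5872 * 5116 / 1439
R4 = 30041152 / 1439
R4 = 20876.41 ohm

20876.41 ohm


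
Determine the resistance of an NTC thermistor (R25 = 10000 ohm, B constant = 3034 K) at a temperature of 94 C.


NTC thermistor equation: Rt = R25 * exp(B * (1/T - 1/T25)).
T in Kelvin: 367.15 K, T25 = 298.15 K
1/T - 1/T25 = 1/367.15 - 1/298.15 = -0.00063033
B * (1/T - 1/T25) = 3034 * -0.00063033 = -1.9124
Rt = 10000 * exp(-1.9124) = 1477.2 ohm

1477.2 ohm


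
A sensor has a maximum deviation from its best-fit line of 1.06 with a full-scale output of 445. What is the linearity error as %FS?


Linearity error = (max deviation / full scale) * 100%.
Linearity = (1.06 / 445) * 100
Linearity = 0.238 %FS

0.238 %FS


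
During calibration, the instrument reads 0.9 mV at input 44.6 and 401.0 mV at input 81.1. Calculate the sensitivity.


Sensitivity = (y2 - y1) / (x2 - x1).
S = (401.0 - 0.9) / (81.1 - 44.6)
S = 400.1 / 36.5
S = 10.9616 mV/unit

10.9616 mV/unit


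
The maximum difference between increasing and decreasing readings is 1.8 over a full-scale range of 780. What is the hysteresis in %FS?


Hysteresis = (max difference / full scale) * 100%.
H = (1.8 / 780) * 100
H = 0.231 %FS

0.231 %FS


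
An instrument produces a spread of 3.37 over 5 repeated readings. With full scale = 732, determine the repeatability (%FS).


Repeatability = (spread / full scale) * 100%.
R = (3.37 / 732) * 100
R = 0.46 %FS

0.46 %FS


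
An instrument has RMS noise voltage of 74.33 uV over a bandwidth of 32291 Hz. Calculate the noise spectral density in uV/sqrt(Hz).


Noise spectral density = Vrms / sqrt(BW).
NSD = 74.33 / sqrt(32291)
NSD = 74.33 / 179.697
NSD = 0.4136 uV/sqrt(Hz)

0.4136 uV/sqrt(Hz)


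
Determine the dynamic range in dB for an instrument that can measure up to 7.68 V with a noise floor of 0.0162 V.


Dynamic range = 20 * log10(Vmax / Vnoise).
DR = 20 * log10(7.68 / 0.0162)
DR = 20 * log10(474.07)
DR = 53.52 dB

53.52 dB


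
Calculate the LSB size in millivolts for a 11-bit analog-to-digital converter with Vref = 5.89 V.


The resolution (LSB) of an ADC is Vref / 2^n.
LSB = 5.89 / 2^11
LSB = 5.89 / 2048
LSB = 0.00287598 V = 2.87597656 mV

2.87597656 mV


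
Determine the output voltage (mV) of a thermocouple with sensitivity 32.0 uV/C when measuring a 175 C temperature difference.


The thermocouple output V = sensitivity * dT.
V = 32.0 uV/C * 175 C
V = 5600.0 uV
V = 5.6 mV

5.6 mV


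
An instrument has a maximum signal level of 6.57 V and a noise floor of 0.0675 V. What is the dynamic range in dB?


Dynamic range = 20 * log10(Vmax / Vnoise).
DR = 20 * log10(6.57 / 0.0675)
DR = 20 * log10(97.33)
DR = 39.77 dB

39.77 dB


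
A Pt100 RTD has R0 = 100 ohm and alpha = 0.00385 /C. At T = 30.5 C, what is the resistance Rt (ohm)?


The RTD equation: Rt = R0 * (1 + alpha * T).
Rt = 100 * (1 + 0.00385 * 30.5)
Rt = 100 * (1 + 0.117425)
Rt = 100 * 1.117425
Rt = 111.742 ohm

111.742 ohm


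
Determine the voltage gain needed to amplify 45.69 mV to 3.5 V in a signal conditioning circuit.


Gain = Vout / Vin (converting to same units).
G = 3.5 V / 45.69 mV
G = 3500.0 mV / 45.69 mV
G = 76.6

76.6


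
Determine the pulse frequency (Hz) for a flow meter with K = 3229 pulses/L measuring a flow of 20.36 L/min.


Frequency = K * Q / 60 (converting L/min to L/s).
f = 3229 * 20.36 / 60
f = 65742.44 / 60
f = 1095.71 Hz

1095.71 Hz


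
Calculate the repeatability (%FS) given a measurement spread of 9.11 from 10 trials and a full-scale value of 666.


Repeatability = (spread / full scale) * 100%.
R = (9.11 / 666) * 100
R = 1.368 %FS

1.368 %FS
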